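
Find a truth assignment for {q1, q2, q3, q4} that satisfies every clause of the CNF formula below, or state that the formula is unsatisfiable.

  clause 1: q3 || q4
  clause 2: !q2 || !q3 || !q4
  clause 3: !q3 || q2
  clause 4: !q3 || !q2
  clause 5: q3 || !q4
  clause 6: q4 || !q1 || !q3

UNSATISFIABLE

Case q3 = true:
From the singleton clause (q2), q2 = true.
That conflicts with the unit clause (!q2).
That branch fails; take q3 = false instead.
From the singleton clause (q4), q4 = true.
That conflicts with the unit clause (!q4).
Neither q3 = true nor q3 = false works.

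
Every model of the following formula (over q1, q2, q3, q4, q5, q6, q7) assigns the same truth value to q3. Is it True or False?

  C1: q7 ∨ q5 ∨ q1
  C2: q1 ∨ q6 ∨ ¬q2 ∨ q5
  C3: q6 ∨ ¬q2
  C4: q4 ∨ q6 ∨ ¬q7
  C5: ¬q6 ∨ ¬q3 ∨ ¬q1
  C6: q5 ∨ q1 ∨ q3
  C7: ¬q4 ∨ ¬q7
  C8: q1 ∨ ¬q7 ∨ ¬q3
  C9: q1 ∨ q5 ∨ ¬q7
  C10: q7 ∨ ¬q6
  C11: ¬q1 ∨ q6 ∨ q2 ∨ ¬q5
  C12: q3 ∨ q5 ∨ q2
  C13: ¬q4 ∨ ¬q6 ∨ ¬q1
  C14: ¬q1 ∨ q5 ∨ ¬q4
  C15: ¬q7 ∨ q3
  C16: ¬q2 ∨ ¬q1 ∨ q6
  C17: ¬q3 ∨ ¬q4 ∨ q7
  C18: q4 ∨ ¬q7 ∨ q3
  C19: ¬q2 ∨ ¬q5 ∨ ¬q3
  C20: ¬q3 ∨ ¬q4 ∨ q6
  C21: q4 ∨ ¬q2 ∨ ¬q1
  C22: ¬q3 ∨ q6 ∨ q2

Suppose q3 = True.
Suppose q6 = True.
From the singleton clause (¬q1), q1 = False.
From the singleton clause (¬q7), q7 = False.
That conflicts with the unit clause (q7).
So q6 must be the other value — set q6 = False.
From the singleton clause (¬q2), q2 = False.
That conflicts with the unit clause (q2).
Neither q6 = True nor q6 = False works.
So every satisfying assignment has q3 = False.

False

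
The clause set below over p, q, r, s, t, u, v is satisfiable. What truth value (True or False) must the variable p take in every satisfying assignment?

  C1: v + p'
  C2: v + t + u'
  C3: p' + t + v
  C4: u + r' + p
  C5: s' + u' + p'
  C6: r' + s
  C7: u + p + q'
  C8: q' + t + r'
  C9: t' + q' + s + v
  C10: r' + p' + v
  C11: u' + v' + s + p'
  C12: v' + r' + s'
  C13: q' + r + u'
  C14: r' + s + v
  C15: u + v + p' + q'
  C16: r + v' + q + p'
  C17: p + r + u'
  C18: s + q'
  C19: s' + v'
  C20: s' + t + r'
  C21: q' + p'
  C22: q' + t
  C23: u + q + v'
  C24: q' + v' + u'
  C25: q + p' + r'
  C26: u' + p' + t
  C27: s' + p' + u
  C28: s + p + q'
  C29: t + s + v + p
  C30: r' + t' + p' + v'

False

Suppose p = 1.
From the singleton clause (v), v = 1.
From the singleton clause (s'), s = 0.
From the singleton clause (r'), r = 0.
From the singleton clause (u'), u = 0.
From the singleton clause (q), q = 1.
That conflicts with the unit clause (q').
So every satisfying assignment has p = False.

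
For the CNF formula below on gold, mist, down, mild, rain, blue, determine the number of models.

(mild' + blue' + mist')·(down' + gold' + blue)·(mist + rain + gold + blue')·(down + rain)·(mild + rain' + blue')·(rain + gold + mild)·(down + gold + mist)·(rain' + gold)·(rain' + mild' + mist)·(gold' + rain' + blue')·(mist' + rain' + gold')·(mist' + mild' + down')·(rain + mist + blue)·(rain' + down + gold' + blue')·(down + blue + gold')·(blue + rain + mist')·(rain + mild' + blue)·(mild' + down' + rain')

3

There are 2^6 = 64 truth assignments over (gold, mist, down, mild, rain, blue).
Split on blue. With blue = 1, the clauses containing blue are satisfied and blue' drops from the rest; 3 of the 2^5 = 32 assignments to the other variables satisfy what remains.
With blue = 0, by the same count on the reduced clause set, 0 assignments work.
(One model: gold=T, mist=F, down=T, mild=F, rain=F, blue=T.)
Total: 3 + 0 = 3.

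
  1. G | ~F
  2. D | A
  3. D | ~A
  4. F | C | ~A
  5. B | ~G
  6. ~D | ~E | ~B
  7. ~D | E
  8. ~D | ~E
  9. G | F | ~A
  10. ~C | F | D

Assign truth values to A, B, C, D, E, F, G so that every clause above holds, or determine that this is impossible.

UNSATISFIABLE

Suppose G = 1.
The clause (B) is unit, so B = 1.
Suppose D = 1.
The clause (~E) is unit, so E = 0.
Now (E) is unsatisfied and unit — conflict.
Backtrack on D: now try D = 0.
The clause (A) is unit, so A = 1.
Now (~A) is unsatisfied and unit — conflict.
Both values of D lead to a conflict.
Backtrack on G: now try G = 0.
The clause (~F) is unit, so F = 0.
The clause (~A) is unit, so A = 0.
The clause (D) is unit, so D = 1.
The clause (E) is unit, so E = 1.
Now (~E) is unsatisfied and unit — conflict.
Both values of G lead to a conflict.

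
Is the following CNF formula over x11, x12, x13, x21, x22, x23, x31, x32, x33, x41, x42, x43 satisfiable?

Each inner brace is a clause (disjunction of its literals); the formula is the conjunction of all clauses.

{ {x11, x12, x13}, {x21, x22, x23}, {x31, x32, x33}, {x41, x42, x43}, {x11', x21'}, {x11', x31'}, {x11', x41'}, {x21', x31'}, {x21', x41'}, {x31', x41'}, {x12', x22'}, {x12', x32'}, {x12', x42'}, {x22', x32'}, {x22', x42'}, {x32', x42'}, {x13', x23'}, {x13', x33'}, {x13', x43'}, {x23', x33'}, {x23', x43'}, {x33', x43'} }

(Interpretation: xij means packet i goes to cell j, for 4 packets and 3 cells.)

Unsatisfiable

Suppose x11 = 0.
Suppose x12 = 1.
From the singleton clause (x22'), x22 = 0.
From the singleton clause (x32'), x32 = 0.
From the singleton clause (x42'), x42 = 0.
Suppose x21 = 1.
From the singleton clause (x31'), x31 = 0.
From the singleton clause (x33), x33 = 1.
From the singleton clause (x41'), x41 = 0.
From the singleton clause (x43), x43 = 1.
But (x43') is also a unit clause — contradiction.
Undo x21 and try x21 = 0.
From the singleton clause (x23), x23 = 1.
From the singleton clause (x13'), x13 = 0.
From the singleton clause (x33'), x33 = 0.
From the singleton clause (x31), x31 = 1.
From the singleton clause (x41'), x41 = 0.
From the singleton clause (x43), x43 = 1.
But (x43') is also a unit clause — contradiction.
Both values of x21 lead to a conflict.
Undo x12 and try x12 = 0.
From the singleton clause (x13), x13 = 1.
From the singleton clause (x23'), x23 = 0.
From the singleton clause (x33'), x33 = 0.
From the singleton clause (x43'), x43 = 0.
Suppose x21 = 1.
From the singleton clause (x31'), x31 = 0.
From the singleton clause (x32), x32 = 1.
From the singleton clause (x41'), x41 = 0.
From the singleton clause (x42), x42 = 1.
But (x42') is also a unit clause — contradiction.
Undo x21 and try x21 = 0.
From the singleton clause (x22), x22 = 1.
From the singleton clause (x32'), x32 = 0.
From the singleton clause (x31), x31 = 1.
From the singleton clause (x41'), x41 = 0.
From the singleton clause (x42), x42 = 1.
But (x42') is also a unit clause — contradiction.
Both values of x21 lead to a conflict.
Both values of x12 lead to a conflict.
Undo x11 and try x11 = 1.
From the singleton clause (x21'), x21 = 0.
From the singleton clause (x31'), x31 = 0.
From the singleton clause (x41'), x41 = 0.
Suppose x22 = 1.
From the singleton clause (x12'), x12 = 0.
From the singleton clause (x32'), x32 = 0.
From the singleton clause (x33), x33 = 1.
From the singleton clause (x42'), x42 = 0.
From the singleton clause (x43), x43 = 1.
But (x43') is also a unit clause — contradiction.
Undo x22 and try x22 = 0.
From the singleton clause (x23), x23 = 1.
From the singleton clause (x13'), x13 = 0.
From the singleton clause (x33'), x33 = 0.
From the singleton clause (x32), x32 = 1.
From the singleton clause (x12'), x12 = 0.
From the singleton clause (x42'), x42 = 0.
From the singleton clause (x43), x43 = 1.
But (x43') is also a unit clause — contradiction.
Both values of x22 lead to a conflict.
Both values of x11 lead to a conflict.
No assignment satisfies every clause.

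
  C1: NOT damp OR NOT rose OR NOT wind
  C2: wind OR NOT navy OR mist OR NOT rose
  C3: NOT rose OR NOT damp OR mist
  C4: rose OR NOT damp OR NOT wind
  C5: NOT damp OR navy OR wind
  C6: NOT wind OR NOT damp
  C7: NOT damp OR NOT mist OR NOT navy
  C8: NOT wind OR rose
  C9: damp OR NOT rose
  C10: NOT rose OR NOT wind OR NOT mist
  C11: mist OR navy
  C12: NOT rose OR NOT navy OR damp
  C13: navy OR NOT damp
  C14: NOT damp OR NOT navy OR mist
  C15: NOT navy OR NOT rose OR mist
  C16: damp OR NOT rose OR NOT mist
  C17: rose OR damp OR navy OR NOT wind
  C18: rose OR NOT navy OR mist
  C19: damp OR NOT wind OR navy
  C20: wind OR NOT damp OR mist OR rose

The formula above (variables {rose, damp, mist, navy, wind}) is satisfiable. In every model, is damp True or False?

False

Suppose damp = true.
(NOT wind) alone gives wind = false.
(navy) alone gives navy = true.
(NOT mist) alone gives mist = false.
Now (mist) is unsatisfied and unit — conflict.
So every satisfying assignment has damp = False.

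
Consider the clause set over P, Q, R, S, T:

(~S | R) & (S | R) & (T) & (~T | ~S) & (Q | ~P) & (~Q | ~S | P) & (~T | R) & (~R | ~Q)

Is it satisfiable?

(T) alone gives T = 1.
(~S) alone gives S = 0.
(R) alone gives R = 1.
(~Q) alone gives Q = 0.
(~P) alone gives P = 0.
All clauses are satisfied.
A satisfying assignment: P ↦ 0, Q ↦ 0, R ↦ 1, S ↦ 0, T ↦ 1.

Yes, satisfiable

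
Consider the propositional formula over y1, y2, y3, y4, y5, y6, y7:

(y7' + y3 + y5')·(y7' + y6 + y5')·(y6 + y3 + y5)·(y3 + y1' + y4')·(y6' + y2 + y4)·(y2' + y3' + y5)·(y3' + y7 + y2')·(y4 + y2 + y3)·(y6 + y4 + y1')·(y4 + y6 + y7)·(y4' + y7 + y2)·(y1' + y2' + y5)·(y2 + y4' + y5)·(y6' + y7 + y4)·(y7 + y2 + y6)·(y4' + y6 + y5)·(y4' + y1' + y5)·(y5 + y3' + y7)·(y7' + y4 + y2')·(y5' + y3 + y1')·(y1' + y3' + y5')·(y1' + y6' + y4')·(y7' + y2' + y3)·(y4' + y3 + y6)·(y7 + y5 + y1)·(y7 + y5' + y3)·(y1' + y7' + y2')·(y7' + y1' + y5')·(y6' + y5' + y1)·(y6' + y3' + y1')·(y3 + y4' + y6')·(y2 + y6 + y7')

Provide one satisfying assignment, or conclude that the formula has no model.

Case y7 = 0:
Case y3 = 0:
The clause (y5') is unit, so y5 = 0.
The clause (y6) is unit, so y6 = 1.
The clause (y4) is unit, so y4 = 1.
But (y4') is also a unit clause — contradiction.
That branch fails; take y3 = 1 instead.
The clause (y2') is unit, so y2 = 0.
The clause (y4') is unit, so y4 = 0.
The clause (y6') is unit, so y6 = 0.
But (y6) is also a unit clause — contradiction.
Either choice for y3 ends in contradiction.
That branch fails; take y7 = 1 instead.
Case y3 = 1:
Case y6 = 1:
The clause (y1') is unit, so y1 = 0.
The clause (y5') is unit, so y5 = 0.
The clause (y2') is unit, so y2 = 0.
The clause (y4) is unit, so y4 = 1.
But (y4') is also a unit clause — contradiction.
That branch fails; take y6 = 0 instead.
The clause (y5') is unit, so y5 = 0.
The clause (y2') is unit, so y2 = 0.
But (y2) is also a unit clause — contradiction.
Either choice for y6 ends in contradiction.
That branch fails; take y3 = 0 instead.
The clause (y5') is unit, so y5 = 0.
The clause (y6) is unit, so y6 = 1.
The clause (y2') is unit, so y2 = 0.
The clause (y4) is unit, so y4 = 1.
But (y4') is also a unit clause — contradiction.
Either choice for y3 ends in contradiction.
Either choice for y7 ends in contradiction.

UNSATISFIABLE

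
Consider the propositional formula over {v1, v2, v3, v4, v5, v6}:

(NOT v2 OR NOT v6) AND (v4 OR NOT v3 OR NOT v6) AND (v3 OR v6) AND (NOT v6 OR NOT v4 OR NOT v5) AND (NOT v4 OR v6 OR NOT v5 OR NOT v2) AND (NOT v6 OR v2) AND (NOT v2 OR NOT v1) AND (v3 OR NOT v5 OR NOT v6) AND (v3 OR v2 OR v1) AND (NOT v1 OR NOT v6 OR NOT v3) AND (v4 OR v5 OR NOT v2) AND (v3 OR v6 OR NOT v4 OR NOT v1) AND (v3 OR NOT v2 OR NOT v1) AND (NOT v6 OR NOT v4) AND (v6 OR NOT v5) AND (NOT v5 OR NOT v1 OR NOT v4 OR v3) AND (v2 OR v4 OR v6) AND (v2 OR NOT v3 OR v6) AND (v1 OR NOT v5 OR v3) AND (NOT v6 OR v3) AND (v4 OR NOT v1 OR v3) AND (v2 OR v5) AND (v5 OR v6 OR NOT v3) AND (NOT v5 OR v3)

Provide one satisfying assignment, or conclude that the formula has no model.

UNSATISFIABLE

Case v2 = false:
From the singleton clause (NOT v6), v6 = false.
From the singleton clause (v3), v3 = true.
That conflicts with the unit clause (NOT v3).
Undo v2 and try v2 = true.
From the singleton clause (NOT v6), v6 = false.
From the singleton clause (v3), v3 = true.
From the singleton clause (NOT v1), v1 = false.
From the singleton clause (NOT v5), v5 = false.
That conflicts with the unit clause (v5).
Both values of v2 lead to a conflict.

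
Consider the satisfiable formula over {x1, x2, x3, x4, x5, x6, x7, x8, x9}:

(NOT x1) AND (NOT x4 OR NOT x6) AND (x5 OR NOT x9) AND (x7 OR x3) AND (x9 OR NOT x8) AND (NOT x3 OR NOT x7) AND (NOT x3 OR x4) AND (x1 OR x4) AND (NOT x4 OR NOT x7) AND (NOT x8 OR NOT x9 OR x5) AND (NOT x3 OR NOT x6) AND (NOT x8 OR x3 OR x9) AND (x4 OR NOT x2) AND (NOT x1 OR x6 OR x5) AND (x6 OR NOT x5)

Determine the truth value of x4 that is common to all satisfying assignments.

True

Suppose x4 = false.
(NOT x1) alone gives x1 = false.
That conflicts with the unit clause (x1).
So every satisfying assignment has x4 = True.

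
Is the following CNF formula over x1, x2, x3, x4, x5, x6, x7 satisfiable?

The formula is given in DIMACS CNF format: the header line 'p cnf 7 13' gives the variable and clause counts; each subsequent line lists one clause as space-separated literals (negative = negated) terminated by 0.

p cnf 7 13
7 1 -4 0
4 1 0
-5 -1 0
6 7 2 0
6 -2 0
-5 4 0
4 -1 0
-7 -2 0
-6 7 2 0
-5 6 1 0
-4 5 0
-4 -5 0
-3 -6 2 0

Branch on x4: set x4 = True.
Unit clause (x5) forces x5 = True.
That conflicts with the unit clause (¬x5).
Undo x4 and try x4 = False.
Unit clause (x1) forces x1 = True.
That conflicts with the unit clause (¬x1).
Neither x4 = True nor x4 = False works.
No assignment satisfies every clause.

No, unsatisfiable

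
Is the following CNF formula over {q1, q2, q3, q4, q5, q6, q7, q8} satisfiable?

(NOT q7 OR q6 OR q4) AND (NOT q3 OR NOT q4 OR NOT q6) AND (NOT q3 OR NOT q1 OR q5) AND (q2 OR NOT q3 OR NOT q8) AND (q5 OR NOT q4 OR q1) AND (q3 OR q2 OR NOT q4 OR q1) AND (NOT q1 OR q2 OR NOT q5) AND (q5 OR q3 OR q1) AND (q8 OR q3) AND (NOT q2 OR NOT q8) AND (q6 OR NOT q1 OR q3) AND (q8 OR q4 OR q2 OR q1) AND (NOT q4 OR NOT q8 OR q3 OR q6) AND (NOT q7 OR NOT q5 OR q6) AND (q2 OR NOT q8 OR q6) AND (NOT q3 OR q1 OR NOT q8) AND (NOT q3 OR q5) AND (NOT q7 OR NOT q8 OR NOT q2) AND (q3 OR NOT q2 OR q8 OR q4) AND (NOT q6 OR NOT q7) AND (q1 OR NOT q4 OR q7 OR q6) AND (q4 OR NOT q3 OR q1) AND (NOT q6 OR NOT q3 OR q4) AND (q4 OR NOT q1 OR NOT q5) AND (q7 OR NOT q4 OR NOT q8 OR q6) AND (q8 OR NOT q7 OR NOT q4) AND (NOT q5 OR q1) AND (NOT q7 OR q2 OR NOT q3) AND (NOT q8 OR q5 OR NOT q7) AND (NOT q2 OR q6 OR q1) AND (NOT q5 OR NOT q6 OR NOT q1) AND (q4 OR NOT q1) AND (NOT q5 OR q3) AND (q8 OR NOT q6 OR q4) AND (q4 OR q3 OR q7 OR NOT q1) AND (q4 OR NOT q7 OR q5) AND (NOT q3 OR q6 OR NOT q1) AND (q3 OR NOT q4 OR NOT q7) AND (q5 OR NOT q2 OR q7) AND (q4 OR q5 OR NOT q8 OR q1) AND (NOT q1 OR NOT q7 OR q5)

Yes

Try q8 = true.
From the singleton clause (NOT q2), q2 = false.
From the singleton clause (NOT q3), q3 = false.
From the singleton clause (q6), q6 = true.
From the singleton clause (NOT q7), q7 = false.
From the singleton clause (NOT q5), q5 = false.
From the singleton clause (q1), q1 = true.
From the singleton clause (q4), q4 = true.
This assignment satisfies each clause.
A satisfying assignment: q1 ↦ true; q2 ↦ false; q3 ↦ false; q4 ↦ true; q5 ↦ false; q6 ↦ true; q7 ↦ false; q8 ↦ true.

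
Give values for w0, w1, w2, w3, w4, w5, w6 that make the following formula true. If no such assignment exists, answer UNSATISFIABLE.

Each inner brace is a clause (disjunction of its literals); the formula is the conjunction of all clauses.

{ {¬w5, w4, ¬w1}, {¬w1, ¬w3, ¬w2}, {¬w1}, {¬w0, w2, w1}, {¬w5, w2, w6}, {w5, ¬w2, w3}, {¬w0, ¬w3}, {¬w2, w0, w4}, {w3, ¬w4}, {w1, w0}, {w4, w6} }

w0 ↦ True; w1 ↦ False; w2 ↦ True; w3 ↦ False; w4 ↦ False; w5 ↦ True; w6 ↦ True

Unit clause (¬w1) forces w1 = False.
Unit clause (w0) forces w0 = True.
Unit clause (w2) forces w2 = True.
Unit clause (¬w3) forces w3 = False.
Unit clause (w5) forces w5 = True.
Unit clause (¬w4) forces w4 = False.
Unit clause (w6) forces w6 = True.
Every clause now holds.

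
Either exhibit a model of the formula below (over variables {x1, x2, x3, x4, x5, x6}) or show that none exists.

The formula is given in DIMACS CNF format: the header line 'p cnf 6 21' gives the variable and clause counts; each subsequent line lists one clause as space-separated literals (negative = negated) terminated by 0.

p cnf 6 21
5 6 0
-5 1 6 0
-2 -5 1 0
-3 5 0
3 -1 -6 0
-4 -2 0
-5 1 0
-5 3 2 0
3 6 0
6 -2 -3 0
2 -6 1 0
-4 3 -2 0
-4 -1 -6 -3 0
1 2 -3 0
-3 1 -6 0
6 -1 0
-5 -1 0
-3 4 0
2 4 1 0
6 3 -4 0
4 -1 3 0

x1: False, x2: True, x3: False, x4: False, x5: False, x6: True

Try x5 = False.
From the singleton clause (x6), x6 = True.
From the singleton clause (¬x3), x3 = False.
From the singleton clause (¬x1), x1 = False.
From the singleton clause (x2), x2 = True.
From the singleton clause (¬x4), x4 = False.
Every clause now holds.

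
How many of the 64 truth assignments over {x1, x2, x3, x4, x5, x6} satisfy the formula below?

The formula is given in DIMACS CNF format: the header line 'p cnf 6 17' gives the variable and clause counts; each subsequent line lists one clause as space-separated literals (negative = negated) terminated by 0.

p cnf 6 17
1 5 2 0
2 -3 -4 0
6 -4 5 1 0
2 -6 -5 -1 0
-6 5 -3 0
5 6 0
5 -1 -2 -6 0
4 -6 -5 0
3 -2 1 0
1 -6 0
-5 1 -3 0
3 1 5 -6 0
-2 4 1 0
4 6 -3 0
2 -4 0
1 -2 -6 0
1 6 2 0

There are 2^6 = 64 truth assignments over (x1, x2, x3, x4, x5, x6).
Split on x1. With x1 = True, the clauses containing x1 are satisfied and ¬x1 drops from the rest; 7 of the 2^5 = 32 assignments to the other variables satisfy what remains.
With x1 = False, by the same count on the reduced clause set, 0 assignments work.
(One model: x1=T, x2=F, x3=F, x4=F, x5=F, x6=T.)
Total: 7 + 0 = 7.

7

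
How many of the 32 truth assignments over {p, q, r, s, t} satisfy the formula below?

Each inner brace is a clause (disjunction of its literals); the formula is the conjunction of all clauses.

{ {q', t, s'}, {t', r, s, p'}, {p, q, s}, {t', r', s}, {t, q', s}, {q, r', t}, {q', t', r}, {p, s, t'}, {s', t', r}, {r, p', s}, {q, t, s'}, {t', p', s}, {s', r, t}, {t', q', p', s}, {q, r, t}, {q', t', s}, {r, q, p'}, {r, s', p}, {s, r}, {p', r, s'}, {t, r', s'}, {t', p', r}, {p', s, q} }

4

There are 2^5 = 32 truth assignments over (p, q, r, s, t).
Split on t. With t = 1, the clauses containing t are satisfied and t' drops from the rest; 4 of the 2^4 = 16 assignments to the other variables satisfy what remains.
With t = 0, by the same count on the reduced clause set, 0 assignments work.
(One model: p=F, q=F, r=T, s=T, t=T.)
Total: 4 + 0 = 4.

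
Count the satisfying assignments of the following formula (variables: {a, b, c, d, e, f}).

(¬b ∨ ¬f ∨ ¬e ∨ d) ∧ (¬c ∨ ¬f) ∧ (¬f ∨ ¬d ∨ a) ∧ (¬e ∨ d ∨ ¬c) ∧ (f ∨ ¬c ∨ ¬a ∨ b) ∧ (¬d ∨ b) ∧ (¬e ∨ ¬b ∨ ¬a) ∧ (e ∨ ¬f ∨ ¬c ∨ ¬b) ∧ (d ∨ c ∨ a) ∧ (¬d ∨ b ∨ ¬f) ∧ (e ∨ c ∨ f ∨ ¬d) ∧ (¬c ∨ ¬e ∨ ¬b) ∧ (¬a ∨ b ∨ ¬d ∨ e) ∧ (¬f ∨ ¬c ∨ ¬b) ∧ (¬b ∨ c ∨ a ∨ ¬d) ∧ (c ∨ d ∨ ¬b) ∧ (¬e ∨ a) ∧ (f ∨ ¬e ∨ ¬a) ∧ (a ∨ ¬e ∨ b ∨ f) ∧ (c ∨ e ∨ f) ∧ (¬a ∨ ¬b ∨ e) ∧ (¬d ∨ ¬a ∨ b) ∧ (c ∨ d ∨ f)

There are 2^6 = 64 truth assignments over (a, b, c, d, e, f).
Split on b. With b = True, the clauses containing b are satisfied and ¬b drops from the rest; 2 of the 2^5 = 32 assignments to the other variables satisfy what remains.
With b = False, by the same count on the reduced clause set, 3 assignments work.
(One model: a=F, b=F, c=T, d=F, e=F, f=F.)
Total: 2 + 3 = 5.

5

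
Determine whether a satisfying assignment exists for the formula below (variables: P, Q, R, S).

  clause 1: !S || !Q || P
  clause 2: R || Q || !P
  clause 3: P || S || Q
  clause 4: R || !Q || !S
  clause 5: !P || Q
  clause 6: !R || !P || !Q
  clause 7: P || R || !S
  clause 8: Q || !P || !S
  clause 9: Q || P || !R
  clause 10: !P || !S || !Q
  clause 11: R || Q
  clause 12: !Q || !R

Suppose P = true.
The clause (Q) is unit, so Q = true.
The clause (!R) is unit, so R = false.
The clause (!S) is unit, so S = false.
This assignment satisfies each clause.
A satisfying assignment: P ↦ true, Q ↦ true, R ↦ false, S ↦ false.

Satisfiable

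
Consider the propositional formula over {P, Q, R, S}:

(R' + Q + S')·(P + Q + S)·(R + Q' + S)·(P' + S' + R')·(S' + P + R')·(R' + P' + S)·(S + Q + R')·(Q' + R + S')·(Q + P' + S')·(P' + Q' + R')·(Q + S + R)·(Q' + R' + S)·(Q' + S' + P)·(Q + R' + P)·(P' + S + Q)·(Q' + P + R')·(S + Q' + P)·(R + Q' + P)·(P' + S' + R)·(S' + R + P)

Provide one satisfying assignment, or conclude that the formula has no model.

UNSATISFIABLE

Case R = 0:
Case Q = 0:
The clause (S) is unit, so S = 1.
The clause (P') is unit, so P = 0.
Now (P) is unsatisfied and unit — conflict.
Backtrack on Q: now try Q = 1.
The clause (S) is unit, so S = 1.
Now (S') is unsatisfied and unit — conflict.
Either choice for Q ends in contradiction.
Backtrack on R: now try R = 1.
Case Q = 1:
The clause (P') is unit, so P = 0.
Now (P) is unsatisfied and unit — conflict.
Backtrack on Q: now try Q = 0.
The clause (S') is unit, so S = 0.
Now (S) is unsatisfied and unit — conflict.
Either choice for Q ends in contradiction.
Either choice for R ends in contradiction.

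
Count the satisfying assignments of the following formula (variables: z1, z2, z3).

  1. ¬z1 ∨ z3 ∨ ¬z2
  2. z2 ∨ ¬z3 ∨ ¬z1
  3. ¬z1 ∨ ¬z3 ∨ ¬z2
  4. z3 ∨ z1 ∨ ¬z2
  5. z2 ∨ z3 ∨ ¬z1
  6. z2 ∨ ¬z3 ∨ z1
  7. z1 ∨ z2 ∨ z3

There are 2^3 = 8 truth assignments over (z1, z2, z3).
Check each against the 7 clauses (columns in the order z1, z2, z3):
  F F F  ✗ fails (z1 ∨ z2 ∨ z3)
  F F T  ✗ fails (z2 ∨ ¬z3 ∨ z1)
  F T F  ✗ fails (z3 ∨ z1 ∨ ¬z2)
  F T T  ✓ satisfies all
  T F F  ✗ fails (z2 ∨ z3 ∨ ¬z1)
  T F T  ✗ fails (z2 ∨ ¬z3 ∨ ¬z1)
  T T F  ✗ fails (¬z1 ∨ z3 ∨ ¬z2)
  T T T  ✗ fails (¬z1 ∨ ¬z3 ∨ ¬z2)
1 of the 8 rows is a model.

1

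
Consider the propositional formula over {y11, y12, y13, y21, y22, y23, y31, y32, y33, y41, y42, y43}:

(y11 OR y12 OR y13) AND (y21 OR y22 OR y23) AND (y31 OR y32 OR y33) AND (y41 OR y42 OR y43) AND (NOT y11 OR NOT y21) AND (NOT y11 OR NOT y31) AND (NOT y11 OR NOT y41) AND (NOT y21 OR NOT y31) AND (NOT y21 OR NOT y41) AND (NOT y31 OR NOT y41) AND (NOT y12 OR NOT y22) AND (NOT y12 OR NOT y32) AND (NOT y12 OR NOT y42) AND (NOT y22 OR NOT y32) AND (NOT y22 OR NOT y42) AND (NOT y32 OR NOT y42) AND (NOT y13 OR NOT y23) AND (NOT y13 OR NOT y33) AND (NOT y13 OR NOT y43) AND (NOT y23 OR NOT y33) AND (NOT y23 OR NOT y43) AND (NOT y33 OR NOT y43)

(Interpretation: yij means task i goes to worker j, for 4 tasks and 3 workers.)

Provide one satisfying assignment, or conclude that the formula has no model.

Try y11 = false.
Try y12 = true.
Unit clause (NOT y22) forces y22 = false.
Unit clause (NOT y32) forces y32 = false.
Unit clause (NOT y42) forces y42 = false.
Try y21 = true.
Unit clause (NOT y31) forces y31 = false.
Unit clause (y33) forces y33 = true.
Unit clause (NOT y41) forces y41 = false.
Unit clause (y43) forces y43 = true.
That conflicts with the unit clause (NOT y43).
Undo y21 and try y21 = false.
Unit clause (y23) forces y23 = true.
Unit clause (NOT y13) forces y13 = false.
Unit clause (NOT y33) forces y33 = false.
Unit clause (y31) forces y31 = true.
Unit clause (NOT y41) forces y41 = false.
Unit clause (y43) forces y43 = true.
That conflicts with the unit clause (NOT y43).
Either choice for y21 ends in contradiction.
Undo y12 and try y12 = false.
Unit clause (y13) forces y13 = true.
Unit clause (NOT y23) forces y23 = false.
Unit clause (NOT y33) forces y33 = false.
Unit clause (NOT y43) forces y43 = false.
Try y21 = true.
Unit clause (NOT y31) forces y31 = false.
Unit clause (y32) forces y32 = true.
Unit clause (NOT y41) forces y41 = false.
Unit clause (y42) forces y42 = true.
That conflicts with the unit clause (NOT y42).
Undo y21 and try y21 = false.
Unit clause (y22) forces y22 = true.
Unit clause (NOT y32) forces y32 = false.
Unit clause (y31) forces y31 = true.
Unit clause (NOT y41) forces y41 = false.
Unit clause (y42) forces y42 = true.
That conflicts with the unit clause (NOT y42).
Either choice for y21 ends in contradiction.
Either choice for y12 ends in contradiction.
Undo y11 and try y11 = true.
Unit clause (NOT y21) forces y21 = false.
Unit clause (NOT y31) forces y31 = false.
Unit clause (NOT y41) forces y41 = false.
Try y22 = true.
Unit clause (NOT y12) forces y12 = false.
Unit clause (NOT y32) forces y32 = false.
Unit clause (y33) forces y33 = true.
Unit clause (NOT y42) forces y42 = false.
Unit clause (y43) forces y43 = true.
That conflicts with the unit clause (NOT y43).
Undo y22 and try y22 = false.
Unit clause (y23) forces y23 = true.
Unit clause (NOT y13) forces y13 = false.
Unit clause (NOT y33) forces y33 = false.
Unit clause (y32) forces y32 = true.
Unit clause (NOT y12) forces y12 = false.
Unit clause (NOT y42) forces y42 = false.
Unit clause (y43) forces y43 = true.
That conflicts with the unit clause (NOT y43).
Either choice for y22 ends in contradiction.
Either choice for y11 ends in contradiction.

UNSATISFIABLE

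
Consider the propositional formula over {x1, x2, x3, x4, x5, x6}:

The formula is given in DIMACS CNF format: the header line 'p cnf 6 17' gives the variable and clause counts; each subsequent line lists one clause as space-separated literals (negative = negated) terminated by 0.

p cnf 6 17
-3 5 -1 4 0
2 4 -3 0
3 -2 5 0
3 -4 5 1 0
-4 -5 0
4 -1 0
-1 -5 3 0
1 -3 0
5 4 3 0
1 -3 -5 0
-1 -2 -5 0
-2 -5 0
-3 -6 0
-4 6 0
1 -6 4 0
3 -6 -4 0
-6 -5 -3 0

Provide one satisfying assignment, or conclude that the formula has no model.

Branch on x4: set x4 = False.
The clause (¬x1) is unit, so x1 = False.
The clause (¬x3) is unit, so x3 = False.
The clause (x5) is unit, so x5 = True.
The clause (¬x2) is unit, so x2 = False.
The clause (¬x6) is unit, so x6 = False.
This assignment satisfies each clause.

x1 ↦ False; x2 ↦ False; x3 ↦ False; x4 ↦ False; x5 ↦ True; x6 ↦ False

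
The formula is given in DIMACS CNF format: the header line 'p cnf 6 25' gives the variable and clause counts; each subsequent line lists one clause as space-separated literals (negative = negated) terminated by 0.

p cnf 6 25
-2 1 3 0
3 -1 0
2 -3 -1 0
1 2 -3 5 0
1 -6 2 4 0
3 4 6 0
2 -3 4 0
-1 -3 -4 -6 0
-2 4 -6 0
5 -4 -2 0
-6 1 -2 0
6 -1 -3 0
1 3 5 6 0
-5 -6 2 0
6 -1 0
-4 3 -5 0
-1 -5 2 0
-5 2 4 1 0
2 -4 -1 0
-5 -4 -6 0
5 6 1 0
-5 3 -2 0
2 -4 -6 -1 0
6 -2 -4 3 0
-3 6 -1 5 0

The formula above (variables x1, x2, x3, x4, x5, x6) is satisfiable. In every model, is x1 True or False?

False

Suppose x1 = True.
Unit clause (x3) forces x3 = True.
Unit clause (x2) forces x2 = True.
Unit clause (x6) forces x6 = True.
Unit clause (¬x4) forces x4 = False.
That conflicts with the unit clause (x4).
So every satisfying assignment has x1 = False.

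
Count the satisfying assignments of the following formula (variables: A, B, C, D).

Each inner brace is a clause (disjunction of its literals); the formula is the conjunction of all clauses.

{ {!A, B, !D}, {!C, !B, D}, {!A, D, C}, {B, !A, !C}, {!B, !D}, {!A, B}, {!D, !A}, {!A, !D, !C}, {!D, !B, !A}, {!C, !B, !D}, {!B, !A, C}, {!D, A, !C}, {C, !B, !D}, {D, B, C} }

There are 2^4 = 16 truth assignments over (A, B, C, D).
Check each against the 14 clauses (columns in the order A, B, C, D):
  F F F F  ✗ fails (D || B || C)
  F F F T  ✓ satisfies all
  F F T F  ✓ satisfies all
  F F T T  ✗ fails (!D || A || !C)
  F T F F  ✓ satisfies all
  F T F T  ✗ fails (!B || !D)
  F T T F  ✗ fails (!C || !B || D)
  F T T T  ✗ fails (!B || !D)
  T F F F  ✗ fails (!A || D || C)
  T F F T  ✗ fails (!A || B || !D)
  T F T F  ✗ fails (B || !A || !C)
  T F T T  ✗ fails (!A || B || !D)
  T T F F  ✗ fails (!A || D || C)
  T T F T  ✗ fails (!B || !D)
  T T T F  ✗ fails (!C || !B || D)
  T T T T  ✗ fails (!B || !D)
3 of the 16 rows are models.

3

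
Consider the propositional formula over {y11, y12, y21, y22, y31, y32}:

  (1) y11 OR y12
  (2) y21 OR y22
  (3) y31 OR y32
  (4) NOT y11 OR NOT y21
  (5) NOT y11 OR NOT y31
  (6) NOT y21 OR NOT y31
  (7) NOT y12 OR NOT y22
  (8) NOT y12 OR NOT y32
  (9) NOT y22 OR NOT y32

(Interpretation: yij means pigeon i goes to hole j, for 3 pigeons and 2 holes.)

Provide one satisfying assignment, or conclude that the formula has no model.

Case y11 = true:
The clause (NOT y21) is unit, so y21 = false.
The clause (y22) is unit, so y22 = true.
The clause (NOT y31) is unit, so y31 = false.
The clause (y32) is unit, so y32 = true.
Now (NOT y32) is unsatisfied and unit — conflict.
That branch fails; take y11 = false instead.
The clause (y12) is unit, so y12 = true.
The clause (NOT y22) is unit, so y22 = false.
The clause (y21) is unit, so y21 = true.
The clause (NOT y31) is unit, so y31 = false.
The clause (y32) is unit, so y32 = true.
Now (NOT y32) is unsatisfied and unit — conflict.
Either choice for y11 ends in contradiction.

UNSATISFIABLE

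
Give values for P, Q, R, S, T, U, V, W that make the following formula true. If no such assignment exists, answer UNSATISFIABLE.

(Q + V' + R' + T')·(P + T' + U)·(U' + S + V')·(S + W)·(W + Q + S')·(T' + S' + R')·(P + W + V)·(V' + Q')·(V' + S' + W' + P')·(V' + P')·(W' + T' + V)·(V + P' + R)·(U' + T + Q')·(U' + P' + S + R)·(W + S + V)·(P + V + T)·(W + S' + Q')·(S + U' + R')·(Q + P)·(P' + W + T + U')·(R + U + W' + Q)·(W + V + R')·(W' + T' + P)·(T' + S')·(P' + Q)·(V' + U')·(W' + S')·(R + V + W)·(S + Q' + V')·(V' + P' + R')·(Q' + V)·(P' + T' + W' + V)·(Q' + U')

UNSATISFIABLE

Try S = 1.
From the singleton clause (T'), T = 0.
From the singleton clause (W'), W = 0.
From the singleton clause (Q), Q = 1.
Now (Q') is unsatisfied and unit — conflict.
Backtrack on S: now try S = 0.
From the singleton clause (W), W = 1.
Try U = 0.
Try P = 1.
From the singleton clause (V'), V = 0.
From the singleton clause (T'), T = 0.
From the singleton clause (R), R = 1.
From the singleton clause (Q), Q = 1.
Now (Q') is unsatisfied and unit — conflict.
Backtrack on P: now try P = 0.
From the singleton clause (T'), T = 0.
From the singleton clause (V), V = 1.
From the singleton clause (Q'), Q = 0.
Now (Q) is unsatisfied and unit — conflict.
Neither P = 1 nor P = 0 works.
Backtrack on U: now try U = 1.
From the singleton clause (V'), V = 0.
From the singleton clause (T'), T = 0.
From the singleton clause (Q'), Q = 0.
From the singleton clause (P), P = 1.
Now (P') is unsatisfied and unit — conflict.
Neither U = 1 nor U = 0 works.
Neither S = 1 nor S = 0 works.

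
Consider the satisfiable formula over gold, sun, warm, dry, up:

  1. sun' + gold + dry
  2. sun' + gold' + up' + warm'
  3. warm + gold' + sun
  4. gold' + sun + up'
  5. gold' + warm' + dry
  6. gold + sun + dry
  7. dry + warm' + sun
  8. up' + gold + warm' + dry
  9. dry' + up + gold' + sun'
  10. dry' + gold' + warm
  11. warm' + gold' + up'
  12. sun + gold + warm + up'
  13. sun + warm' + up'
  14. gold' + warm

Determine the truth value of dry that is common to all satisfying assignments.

Suppose dry = 0.
Suppose sun = 0.
Unit clause (gold) forces gold = 1.
Unit clause (warm) forces warm = 1.
Now (warm') is unsatisfied and unit — conflict.
Backtrack on sun: now try sun = 1.
Unit clause (gold) forces gold = 1.
Unit clause (warm') forces warm = 0.
Now (warm) is unsatisfied and unit — conflict.
Both values of sun lead to a conflict.
So every satisfying assignment has dry = True.

True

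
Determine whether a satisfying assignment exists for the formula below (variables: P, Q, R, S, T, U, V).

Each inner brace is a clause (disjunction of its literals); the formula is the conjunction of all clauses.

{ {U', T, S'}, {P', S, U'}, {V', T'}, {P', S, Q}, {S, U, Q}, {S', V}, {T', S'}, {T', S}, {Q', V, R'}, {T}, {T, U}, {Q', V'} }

The clause (T) is unit, so T = 1.
The clause (V') is unit, so V = 0.
The clause (S') is unit, so S = 0.
Now (S) is unsatisfied and unit — conflict.
No assignment satisfies every clause.

No, unsatisfiable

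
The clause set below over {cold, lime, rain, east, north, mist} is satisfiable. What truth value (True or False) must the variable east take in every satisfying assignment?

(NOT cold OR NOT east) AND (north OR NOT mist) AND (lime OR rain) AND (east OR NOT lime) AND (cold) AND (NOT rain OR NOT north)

Suppose east = true.
From the singleton clause (NOT cold), cold = false.
That conflicts with the unit clause (cold).
So every satisfying assignment has east = False.

False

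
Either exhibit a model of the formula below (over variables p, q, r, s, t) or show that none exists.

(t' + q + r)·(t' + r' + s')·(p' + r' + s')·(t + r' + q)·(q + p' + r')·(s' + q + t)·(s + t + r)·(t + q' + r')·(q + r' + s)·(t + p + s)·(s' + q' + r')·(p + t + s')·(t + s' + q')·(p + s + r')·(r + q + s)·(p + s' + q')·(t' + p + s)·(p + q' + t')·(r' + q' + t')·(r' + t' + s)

p: 1; q: 1; r: 0; s: 0; t: 1

Branch on t: set t = 1.
Branch on q: set q = 1.
(p) alone gives p = 1.
(r') alone gives r = 0.
No clause remains; s is free.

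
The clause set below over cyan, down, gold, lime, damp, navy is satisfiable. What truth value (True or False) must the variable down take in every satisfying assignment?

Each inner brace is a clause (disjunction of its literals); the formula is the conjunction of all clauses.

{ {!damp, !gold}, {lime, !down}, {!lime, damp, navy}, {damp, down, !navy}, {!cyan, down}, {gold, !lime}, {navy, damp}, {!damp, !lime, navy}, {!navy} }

Suppose down = true.
From the singleton clause (lime), lime = true.
From the singleton clause (gold), gold = true.
From the singleton clause (!damp), damp = false.
From the singleton clause (navy), navy = true.
That conflicts with the unit clause (!navy).
So every satisfying assignment has down = False.

False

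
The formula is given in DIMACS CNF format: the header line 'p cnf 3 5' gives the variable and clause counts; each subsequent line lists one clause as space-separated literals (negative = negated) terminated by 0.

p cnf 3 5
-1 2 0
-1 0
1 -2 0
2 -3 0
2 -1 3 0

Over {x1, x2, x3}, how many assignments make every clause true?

There are 2^3 = 8 truth assignments over (x1, x2, x3).
Check each against the 5 clauses (columns in the order x1, x2, x3):
  F F F  ✓ satisfies all
  F F T  ✗ fails (x2 ∨ ¬x3)
  F T F  ✗ fails (x1 ∨ ¬x2)
  F T T  ✗ fails (x1 ∨ ¬x2)
  T F F  ✗ fails (¬x1 ∨ x2)
  T F T  ✗ fails (¬x1 ∨ x2)
  T T F  ✗ fails (¬x1)
  T T T  ✗ fails (¬x1)
1 of the 8 rows is a model.

1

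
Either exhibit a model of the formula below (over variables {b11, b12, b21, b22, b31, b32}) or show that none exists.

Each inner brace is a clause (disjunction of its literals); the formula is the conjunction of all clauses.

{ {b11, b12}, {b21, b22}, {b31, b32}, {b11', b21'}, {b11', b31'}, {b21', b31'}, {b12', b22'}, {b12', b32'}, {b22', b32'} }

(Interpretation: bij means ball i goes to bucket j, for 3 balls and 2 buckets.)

Case b11 = 1:
The clause (b21') is unit, so b21 = 0.
The clause (b22) is unit, so b22 = 1.
The clause (b31') is unit, so b31 = 0.
The clause (b32) is unit, so b32 = 1.
Now (b32') is unsatisfied and unit — conflict.
So b11 must be the other value — set b11 = 0.
The clause (b12) is unit, so b12 = 1.
The clause (b22') is unit, so b22 = 0.
The clause (b21) is unit, so b21 = 1.
The clause (b31') is unit, so b31 = 0.
The clause (b32) is unit, so b32 = 1.
Now (b32') is unsatisfied and unit — conflict.
Neither b11 = 1 nor b11 = 0 works.

UNSATISFIABLE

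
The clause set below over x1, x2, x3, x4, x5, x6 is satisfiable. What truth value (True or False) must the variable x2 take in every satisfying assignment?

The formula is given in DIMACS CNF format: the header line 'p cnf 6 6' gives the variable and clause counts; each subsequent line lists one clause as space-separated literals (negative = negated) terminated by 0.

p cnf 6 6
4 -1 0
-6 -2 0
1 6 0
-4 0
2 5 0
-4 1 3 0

False

Suppose x2 = True.
The clause (¬x6) is unit, so x6 = False.
The clause (x1) is unit, so x1 = True.
The clause (x4) is unit, so x4 = True.
Now (¬x4) is unsatisfied and unit — conflict.
So every satisfying assignment has x2 = False.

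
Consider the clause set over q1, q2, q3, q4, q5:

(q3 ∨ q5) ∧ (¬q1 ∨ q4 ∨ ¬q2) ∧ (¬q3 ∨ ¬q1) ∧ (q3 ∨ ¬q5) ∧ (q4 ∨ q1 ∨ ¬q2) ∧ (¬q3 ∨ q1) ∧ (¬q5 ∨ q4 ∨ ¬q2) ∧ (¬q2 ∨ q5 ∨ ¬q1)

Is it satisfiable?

Unsatisfiable

Try q3 = True.
The clause (¬q1) is unit, so q1 = False.
Now (q1) is unsatisfied and unit — conflict.
Undo q3 and try q3 = False.
The clause (q5) is unit, so q5 = True.
Now (¬q5) is unsatisfied and unit — conflict.
Both values of q3 lead to a conflict.
No assignment satisfies every clause.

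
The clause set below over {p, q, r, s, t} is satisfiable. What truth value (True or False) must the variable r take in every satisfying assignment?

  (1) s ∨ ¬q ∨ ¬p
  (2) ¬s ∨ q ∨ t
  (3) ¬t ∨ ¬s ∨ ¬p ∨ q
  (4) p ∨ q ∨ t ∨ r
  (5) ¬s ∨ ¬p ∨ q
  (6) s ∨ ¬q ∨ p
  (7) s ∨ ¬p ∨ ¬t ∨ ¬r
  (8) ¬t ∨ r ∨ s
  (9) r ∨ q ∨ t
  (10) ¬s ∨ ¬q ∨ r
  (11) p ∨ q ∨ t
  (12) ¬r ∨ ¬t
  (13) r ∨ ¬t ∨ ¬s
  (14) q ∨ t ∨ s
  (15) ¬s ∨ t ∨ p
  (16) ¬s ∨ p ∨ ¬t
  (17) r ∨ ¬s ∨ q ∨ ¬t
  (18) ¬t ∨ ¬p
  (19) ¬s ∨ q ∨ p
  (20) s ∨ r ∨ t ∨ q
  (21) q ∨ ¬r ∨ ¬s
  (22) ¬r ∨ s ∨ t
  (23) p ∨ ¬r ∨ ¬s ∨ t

True

Suppose r = False.
Try t = False.
(q) alone gives q = True.
(¬s) alone gives s = False.
(¬p) alone gives p = False.
That conflicts with the unit clause (p).
So t must be the other value — set t = True.
(s) alone gives s = True.
That conflicts with the unit clause (¬s).
Both values of t lead to a conflict.
So every satisfying assignment has r = True.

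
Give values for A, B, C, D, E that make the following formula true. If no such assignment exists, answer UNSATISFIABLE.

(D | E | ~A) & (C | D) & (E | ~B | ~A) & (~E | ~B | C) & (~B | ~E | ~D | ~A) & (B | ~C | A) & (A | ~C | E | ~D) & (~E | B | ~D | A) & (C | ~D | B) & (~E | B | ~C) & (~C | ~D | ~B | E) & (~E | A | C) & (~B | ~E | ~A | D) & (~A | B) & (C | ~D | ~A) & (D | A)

Suppose C = 1.
Suppose B = 1.
Suppose E = 1.
Suppose D = 1.
(~A) alone gives A = 0.
This assignment satisfies each clause.

A: 0, B: 1, C: 1, D: 1, E: 1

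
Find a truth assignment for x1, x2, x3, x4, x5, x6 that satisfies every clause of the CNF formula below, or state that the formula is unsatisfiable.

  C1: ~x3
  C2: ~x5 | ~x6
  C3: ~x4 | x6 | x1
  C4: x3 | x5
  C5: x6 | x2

x1 ↦ 0,  x2 ↦ 1,  x3 ↦ 0,  x4 ↦ 0,  x5 ↦ 1,  x6 ↦ 0

Unit clause (~x3) forces x3 = 0.
Unit clause (x5) forces x5 = 1.
Unit clause (~x6) forces x6 = 0.
Unit clause (x2) forces x2 = 1.
Try x4 = 0.
No clause remains; x1 is free.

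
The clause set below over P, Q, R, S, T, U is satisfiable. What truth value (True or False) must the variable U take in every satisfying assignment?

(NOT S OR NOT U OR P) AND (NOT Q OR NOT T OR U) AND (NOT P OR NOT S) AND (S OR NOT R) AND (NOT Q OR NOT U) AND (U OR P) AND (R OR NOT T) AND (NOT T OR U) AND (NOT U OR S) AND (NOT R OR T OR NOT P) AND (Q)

False

Suppose U = true.
(NOT Q) alone gives Q = false.
Now (Q) is unsatisfied and unit — conflict.
So every satisfying assignment has U = False.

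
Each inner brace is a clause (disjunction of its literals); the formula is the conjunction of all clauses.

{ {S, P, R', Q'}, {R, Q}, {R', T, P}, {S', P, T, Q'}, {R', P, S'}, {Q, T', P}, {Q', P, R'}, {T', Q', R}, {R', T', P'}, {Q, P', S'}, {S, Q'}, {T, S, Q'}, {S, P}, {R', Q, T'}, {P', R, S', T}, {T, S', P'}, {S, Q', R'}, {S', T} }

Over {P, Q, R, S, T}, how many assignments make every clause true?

There are 2^5 = 32 truth assignments over (P, Q, R, S, T).
Split on Q. With Q = 1, the clauses containing Q are satisfied and Q' drops from the rest; 0 of the 2^4 = 16 assignments to the other variables satisfy what remains.
With Q = 0, by the same count on the reduced clause set, 1 assignment works.
Total: 0 + 1 = 1.

1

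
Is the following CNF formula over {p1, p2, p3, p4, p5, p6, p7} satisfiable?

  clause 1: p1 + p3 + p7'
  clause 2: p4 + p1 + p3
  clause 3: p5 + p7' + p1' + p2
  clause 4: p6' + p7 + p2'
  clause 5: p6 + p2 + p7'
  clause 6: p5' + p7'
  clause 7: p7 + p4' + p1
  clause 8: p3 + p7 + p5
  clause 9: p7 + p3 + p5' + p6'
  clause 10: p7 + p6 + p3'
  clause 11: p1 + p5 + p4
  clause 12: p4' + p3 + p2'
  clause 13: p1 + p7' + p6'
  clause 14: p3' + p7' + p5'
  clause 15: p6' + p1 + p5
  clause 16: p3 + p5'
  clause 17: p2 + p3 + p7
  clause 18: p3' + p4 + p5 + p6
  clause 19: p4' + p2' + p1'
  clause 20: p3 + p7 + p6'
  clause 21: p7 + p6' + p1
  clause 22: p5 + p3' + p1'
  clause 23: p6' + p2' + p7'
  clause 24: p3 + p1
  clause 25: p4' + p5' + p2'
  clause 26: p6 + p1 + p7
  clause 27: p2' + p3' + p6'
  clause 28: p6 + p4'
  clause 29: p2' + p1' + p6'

Yes, satisfiable

Try p5 = 1.
The clause (p7') is unit, so p7 = 0.
The clause (p3) is unit, so p3 = 1.
The clause (p6) is unit, so p6 = 1.
The clause (p2') is unit, so p2 = 0.
The clause (p1) is unit, so p1 = 1.
All clauses hold; p4 can take either value.
A satisfying assignment: p1=1; p2=0; p3=1; p4=0; p5=1; p6=1; p7=0.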